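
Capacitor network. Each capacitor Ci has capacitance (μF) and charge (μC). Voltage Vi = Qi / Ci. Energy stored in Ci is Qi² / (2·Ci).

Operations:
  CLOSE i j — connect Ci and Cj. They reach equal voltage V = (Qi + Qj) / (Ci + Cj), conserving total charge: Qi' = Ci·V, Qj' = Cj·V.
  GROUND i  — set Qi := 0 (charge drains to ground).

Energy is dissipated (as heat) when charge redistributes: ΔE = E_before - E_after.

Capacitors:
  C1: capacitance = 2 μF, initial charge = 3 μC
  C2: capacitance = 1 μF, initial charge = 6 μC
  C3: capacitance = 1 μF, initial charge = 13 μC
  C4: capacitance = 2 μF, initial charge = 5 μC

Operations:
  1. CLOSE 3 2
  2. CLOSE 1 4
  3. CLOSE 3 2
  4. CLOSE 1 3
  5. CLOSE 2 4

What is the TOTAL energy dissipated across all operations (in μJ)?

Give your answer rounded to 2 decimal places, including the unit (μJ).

Answer: 50.25 μJ

Derivation:
Initial: C1(2μF, Q=3μC, V=1.50V), C2(1μF, Q=6μC, V=6.00V), C3(1μF, Q=13μC, V=13.00V), C4(2μF, Q=5μC, V=2.50V)
Op 1: CLOSE 3-2: Q_total=19.00, C_total=2.00, V=9.50; Q3=9.50, Q2=9.50; dissipated=12.250
Op 2: CLOSE 1-4: Q_total=8.00, C_total=4.00, V=2.00; Q1=4.00, Q4=4.00; dissipated=0.500
Op 3: CLOSE 3-2: Q_total=19.00, C_total=2.00, V=9.50; Q3=9.50, Q2=9.50; dissipated=0.000
Op 4: CLOSE 1-3: Q_total=13.50, C_total=3.00, V=4.50; Q1=9.00, Q3=4.50; dissipated=18.750
Op 5: CLOSE 2-4: Q_total=13.50, C_total=3.00, V=4.50; Q2=4.50, Q4=9.00; dissipated=18.750
Total dissipated: 50.250 μJ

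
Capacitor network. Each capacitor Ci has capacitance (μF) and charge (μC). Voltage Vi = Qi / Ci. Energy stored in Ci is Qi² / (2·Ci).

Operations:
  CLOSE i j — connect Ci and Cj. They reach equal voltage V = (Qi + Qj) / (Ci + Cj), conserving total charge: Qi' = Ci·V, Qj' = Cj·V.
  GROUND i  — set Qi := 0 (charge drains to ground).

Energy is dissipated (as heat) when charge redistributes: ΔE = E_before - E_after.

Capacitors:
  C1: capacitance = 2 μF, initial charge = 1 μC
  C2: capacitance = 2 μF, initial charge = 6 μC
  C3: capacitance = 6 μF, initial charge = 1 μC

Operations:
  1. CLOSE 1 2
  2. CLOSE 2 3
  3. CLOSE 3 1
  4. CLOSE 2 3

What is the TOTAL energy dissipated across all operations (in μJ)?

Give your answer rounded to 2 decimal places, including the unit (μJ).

Answer: 6.13 μJ

Derivation:
Initial: C1(2μF, Q=1μC, V=0.50V), C2(2μF, Q=6μC, V=3.00V), C3(6μF, Q=1μC, V=0.17V)
Op 1: CLOSE 1-2: Q_total=7.00, C_total=4.00, V=1.75; Q1=3.50, Q2=3.50; dissipated=3.125
Op 2: CLOSE 2-3: Q_total=4.50, C_total=8.00, V=0.56; Q2=1.12, Q3=3.38; dissipated=1.880
Op 3: CLOSE 3-1: Q_total=6.88, C_total=8.00, V=0.86; Q3=5.16, Q1=1.72; dissipated=1.058
Op 4: CLOSE 2-3: Q_total=6.28, C_total=8.00, V=0.79; Q2=1.57, Q3=4.71; dissipated=0.066
Total dissipated: 6.129 μJ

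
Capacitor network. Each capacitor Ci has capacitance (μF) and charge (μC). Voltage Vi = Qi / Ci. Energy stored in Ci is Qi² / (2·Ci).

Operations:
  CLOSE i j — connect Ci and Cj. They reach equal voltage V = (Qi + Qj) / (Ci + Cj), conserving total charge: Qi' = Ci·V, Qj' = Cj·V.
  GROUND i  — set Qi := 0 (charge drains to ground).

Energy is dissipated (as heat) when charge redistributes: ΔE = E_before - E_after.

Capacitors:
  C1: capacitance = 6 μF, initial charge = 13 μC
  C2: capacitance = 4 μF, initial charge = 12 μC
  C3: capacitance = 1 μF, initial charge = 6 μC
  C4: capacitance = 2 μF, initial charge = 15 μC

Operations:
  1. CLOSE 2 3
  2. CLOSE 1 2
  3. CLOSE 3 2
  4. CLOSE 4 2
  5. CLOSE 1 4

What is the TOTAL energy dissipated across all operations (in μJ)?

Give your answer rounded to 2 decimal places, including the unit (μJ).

Initial: C1(6μF, Q=13μC, V=2.17V), C2(4μF, Q=12μC, V=3.00V), C3(1μF, Q=6μC, V=6.00V), C4(2μF, Q=15μC, V=7.50V)
Op 1: CLOSE 2-3: Q_total=18.00, C_total=5.00, V=3.60; Q2=14.40, Q3=3.60; dissipated=3.600
Op 2: CLOSE 1-2: Q_total=27.40, C_total=10.00, V=2.74; Q1=16.44, Q2=10.96; dissipated=2.465
Op 3: CLOSE 3-2: Q_total=14.56, C_total=5.00, V=2.91; Q3=2.91, Q2=11.65; dissipated=0.296
Op 4: CLOSE 4-2: Q_total=26.65, C_total=6.00, V=4.44; Q4=8.88, Q2=17.77; dissipated=14.033
Op 5: CLOSE 1-4: Q_total=25.32, C_total=8.00, V=3.17; Q1=18.99, Q4=6.33; dissipated=2.171
Total dissipated: 22.565 μJ

Answer: 22.57 μJ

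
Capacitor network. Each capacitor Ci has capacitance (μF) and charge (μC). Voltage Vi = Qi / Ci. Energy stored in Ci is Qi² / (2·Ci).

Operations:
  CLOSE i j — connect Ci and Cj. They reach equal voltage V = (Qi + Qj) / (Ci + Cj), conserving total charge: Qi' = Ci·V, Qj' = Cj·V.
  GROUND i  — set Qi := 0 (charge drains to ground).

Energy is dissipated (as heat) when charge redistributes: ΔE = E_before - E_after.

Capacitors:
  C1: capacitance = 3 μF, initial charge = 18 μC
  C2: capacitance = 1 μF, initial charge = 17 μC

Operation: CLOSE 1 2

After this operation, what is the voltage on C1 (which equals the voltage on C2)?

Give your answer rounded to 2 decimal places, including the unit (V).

Answer: 8.75 V

Derivation:
Initial: C1(3μF, Q=18μC, V=6.00V), C2(1μF, Q=17μC, V=17.00V)
Op 1: CLOSE 1-2: Q_total=35.00, C_total=4.00, V=8.75; Q1=26.25, Q2=8.75; dissipated=45.375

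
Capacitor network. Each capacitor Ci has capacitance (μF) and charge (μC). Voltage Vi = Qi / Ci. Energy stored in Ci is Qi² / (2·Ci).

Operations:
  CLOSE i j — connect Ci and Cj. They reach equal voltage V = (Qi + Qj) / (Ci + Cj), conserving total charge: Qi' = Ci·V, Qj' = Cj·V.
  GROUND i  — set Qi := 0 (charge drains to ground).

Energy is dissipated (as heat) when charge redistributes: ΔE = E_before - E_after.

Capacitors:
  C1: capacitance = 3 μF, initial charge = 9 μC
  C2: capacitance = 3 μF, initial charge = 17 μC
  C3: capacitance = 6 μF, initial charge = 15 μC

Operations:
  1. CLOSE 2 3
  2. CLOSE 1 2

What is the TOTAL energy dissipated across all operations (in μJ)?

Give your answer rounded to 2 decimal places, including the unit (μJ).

Answer: 10.26 μJ

Derivation:
Initial: C1(3μF, Q=9μC, V=3.00V), C2(3μF, Q=17μC, V=5.67V), C3(6μF, Q=15μC, V=2.50V)
Op 1: CLOSE 2-3: Q_total=32.00, C_total=9.00, V=3.56; Q2=10.67, Q3=21.33; dissipated=10.028
Op 2: CLOSE 1-2: Q_total=19.67, C_total=6.00, V=3.28; Q1=9.83, Q2=9.83; dissipated=0.231
Total dissipated: 10.259 μJ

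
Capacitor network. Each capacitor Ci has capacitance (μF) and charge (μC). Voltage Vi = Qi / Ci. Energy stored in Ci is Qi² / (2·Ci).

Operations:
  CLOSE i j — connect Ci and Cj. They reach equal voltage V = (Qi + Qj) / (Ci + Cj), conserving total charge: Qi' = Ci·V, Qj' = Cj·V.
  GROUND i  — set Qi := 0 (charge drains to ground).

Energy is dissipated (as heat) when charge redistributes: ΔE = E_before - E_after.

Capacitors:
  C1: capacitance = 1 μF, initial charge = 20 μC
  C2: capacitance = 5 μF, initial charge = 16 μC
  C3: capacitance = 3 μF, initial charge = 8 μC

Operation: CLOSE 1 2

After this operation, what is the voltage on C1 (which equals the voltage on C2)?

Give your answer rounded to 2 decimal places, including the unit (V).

Initial: C1(1μF, Q=20μC, V=20.00V), C2(5μF, Q=16μC, V=3.20V), C3(3μF, Q=8μC, V=2.67V)
Op 1: CLOSE 1-2: Q_total=36.00, C_total=6.00, V=6.00; Q1=6.00, Q2=30.00; dissipated=117.600

Answer: 6.00 V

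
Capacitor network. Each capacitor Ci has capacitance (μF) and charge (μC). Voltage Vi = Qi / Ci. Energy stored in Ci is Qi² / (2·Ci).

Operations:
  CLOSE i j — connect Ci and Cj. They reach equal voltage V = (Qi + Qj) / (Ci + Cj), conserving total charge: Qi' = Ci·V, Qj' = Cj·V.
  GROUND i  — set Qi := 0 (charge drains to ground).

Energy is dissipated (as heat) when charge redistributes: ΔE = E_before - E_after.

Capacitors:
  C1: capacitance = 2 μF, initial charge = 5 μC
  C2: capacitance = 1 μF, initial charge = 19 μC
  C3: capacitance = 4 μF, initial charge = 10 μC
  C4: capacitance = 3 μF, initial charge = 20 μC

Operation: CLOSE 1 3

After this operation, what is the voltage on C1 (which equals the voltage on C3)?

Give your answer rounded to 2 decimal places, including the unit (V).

Initial: C1(2μF, Q=5μC, V=2.50V), C2(1μF, Q=19μC, V=19.00V), C3(4μF, Q=10μC, V=2.50V), C4(3μF, Q=20μC, V=6.67V)
Op 1: CLOSE 1-3: Q_total=15.00, C_total=6.00, V=2.50; Q1=5.00, Q3=10.00; dissipated=0.000

Answer: 2.50 V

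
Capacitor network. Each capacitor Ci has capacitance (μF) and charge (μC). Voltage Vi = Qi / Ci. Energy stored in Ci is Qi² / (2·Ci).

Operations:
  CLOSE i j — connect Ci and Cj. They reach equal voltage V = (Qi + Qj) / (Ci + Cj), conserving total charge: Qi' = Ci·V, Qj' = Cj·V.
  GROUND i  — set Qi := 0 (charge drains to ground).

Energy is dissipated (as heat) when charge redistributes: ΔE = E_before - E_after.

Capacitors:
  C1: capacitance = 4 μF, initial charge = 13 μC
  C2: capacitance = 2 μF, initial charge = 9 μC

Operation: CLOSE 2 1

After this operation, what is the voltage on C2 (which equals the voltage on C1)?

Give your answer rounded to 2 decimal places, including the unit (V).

Initial: C1(4μF, Q=13μC, V=3.25V), C2(2μF, Q=9μC, V=4.50V)
Op 1: CLOSE 2-1: Q_total=22.00, C_total=6.00, V=3.67; Q2=7.33, Q1=14.67; dissipated=1.042

Answer: 3.67 V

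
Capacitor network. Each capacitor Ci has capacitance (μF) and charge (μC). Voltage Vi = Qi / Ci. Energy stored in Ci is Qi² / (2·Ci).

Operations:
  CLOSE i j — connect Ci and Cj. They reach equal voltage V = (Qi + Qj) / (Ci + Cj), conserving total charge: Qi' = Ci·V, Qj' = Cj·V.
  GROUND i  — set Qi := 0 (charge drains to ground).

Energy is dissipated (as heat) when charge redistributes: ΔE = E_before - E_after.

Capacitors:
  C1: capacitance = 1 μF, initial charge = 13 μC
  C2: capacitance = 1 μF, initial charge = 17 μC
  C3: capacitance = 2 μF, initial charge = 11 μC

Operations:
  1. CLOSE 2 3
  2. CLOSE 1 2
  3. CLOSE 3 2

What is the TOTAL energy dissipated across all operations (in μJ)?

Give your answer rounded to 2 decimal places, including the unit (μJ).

Answer: 48.56 μJ

Derivation:
Initial: C1(1μF, Q=13μC, V=13.00V), C2(1μF, Q=17μC, V=17.00V), C3(2μF, Q=11μC, V=5.50V)
Op 1: CLOSE 2-3: Q_total=28.00, C_total=3.00, V=9.33; Q2=9.33, Q3=18.67; dissipated=44.083
Op 2: CLOSE 1-2: Q_total=22.33, C_total=2.00, V=11.17; Q1=11.17, Q2=11.17; dissipated=3.361
Op 3: CLOSE 3-2: Q_total=29.83, C_total=3.00, V=9.94; Q3=19.89, Q2=9.94; dissipated=1.120
Total dissipated: 48.565 μJ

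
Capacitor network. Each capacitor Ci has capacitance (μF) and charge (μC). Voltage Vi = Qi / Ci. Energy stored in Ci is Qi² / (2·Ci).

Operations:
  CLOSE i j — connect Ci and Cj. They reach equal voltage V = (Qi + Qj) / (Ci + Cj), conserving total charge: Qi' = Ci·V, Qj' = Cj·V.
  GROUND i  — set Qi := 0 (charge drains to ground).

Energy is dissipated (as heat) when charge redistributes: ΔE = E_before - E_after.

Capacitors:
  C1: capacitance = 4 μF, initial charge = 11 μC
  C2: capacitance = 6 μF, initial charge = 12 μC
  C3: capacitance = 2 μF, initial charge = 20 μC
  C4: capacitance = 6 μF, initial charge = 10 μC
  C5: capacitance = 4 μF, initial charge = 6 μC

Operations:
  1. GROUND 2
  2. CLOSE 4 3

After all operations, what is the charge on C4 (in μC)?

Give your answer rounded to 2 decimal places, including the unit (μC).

Answer: 22.50 μC

Derivation:
Initial: C1(4μF, Q=11μC, V=2.75V), C2(6μF, Q=12μC, V=2.00V), C3(2μF, Q=20μC, V=10.00V), C4(6μF, Q=10μC, V=1.67V), C5(4μF, Q=6μC, V=1.50V)
Op 1: GROUND 2: Q2=0; energy lost=12.000
Op 2: CLOSE 4-3: Q_total=30.00, C_total=8.00, V=3.75; Q4=22.50, Q3=7.50; dissipated=52.083
Final charges: Q1=11.00, Q2=0.00, Q3=7.50, Q4=22.50, Q5=6.00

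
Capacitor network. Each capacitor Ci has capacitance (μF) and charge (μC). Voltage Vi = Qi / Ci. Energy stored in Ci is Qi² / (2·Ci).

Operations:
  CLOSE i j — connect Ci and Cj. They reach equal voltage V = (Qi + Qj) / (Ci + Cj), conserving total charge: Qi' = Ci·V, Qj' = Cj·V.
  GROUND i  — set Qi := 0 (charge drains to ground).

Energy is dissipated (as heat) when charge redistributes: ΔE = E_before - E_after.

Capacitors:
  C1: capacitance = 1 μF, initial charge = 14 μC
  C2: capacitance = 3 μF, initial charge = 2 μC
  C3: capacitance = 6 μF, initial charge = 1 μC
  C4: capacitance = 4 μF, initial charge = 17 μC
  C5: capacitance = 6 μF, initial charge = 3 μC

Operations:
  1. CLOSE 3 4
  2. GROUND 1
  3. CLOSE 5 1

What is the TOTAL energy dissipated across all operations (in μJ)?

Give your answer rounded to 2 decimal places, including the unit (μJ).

Initial: C1(1μF, Q=14μC, V=14.00V), C2(3μF, Q=2μC, V=0.67V), C3(6μF, Q=1μC, V=0.17V), C4(4μF, Q=17μC, V=4.25V), C5(6μF, Q=3μC, V=0.50V)
Op 1: CLOSE 3-4: Q_total=18.00, C_total=10.00, V=1.80; Q3=10.80, Q4=7.20; dissipated=20.008
Op 2: GROUND 1: Q1=0; energy lost=98.000
Op 3: CLOSE 5-1: Q_total=3.00, C_total=7.00, V=0.43; Q5=2.57, Q1=0.43; dissipated=0.107
Total dissipated: 118.115 μJ

Answer: 118.12 μJ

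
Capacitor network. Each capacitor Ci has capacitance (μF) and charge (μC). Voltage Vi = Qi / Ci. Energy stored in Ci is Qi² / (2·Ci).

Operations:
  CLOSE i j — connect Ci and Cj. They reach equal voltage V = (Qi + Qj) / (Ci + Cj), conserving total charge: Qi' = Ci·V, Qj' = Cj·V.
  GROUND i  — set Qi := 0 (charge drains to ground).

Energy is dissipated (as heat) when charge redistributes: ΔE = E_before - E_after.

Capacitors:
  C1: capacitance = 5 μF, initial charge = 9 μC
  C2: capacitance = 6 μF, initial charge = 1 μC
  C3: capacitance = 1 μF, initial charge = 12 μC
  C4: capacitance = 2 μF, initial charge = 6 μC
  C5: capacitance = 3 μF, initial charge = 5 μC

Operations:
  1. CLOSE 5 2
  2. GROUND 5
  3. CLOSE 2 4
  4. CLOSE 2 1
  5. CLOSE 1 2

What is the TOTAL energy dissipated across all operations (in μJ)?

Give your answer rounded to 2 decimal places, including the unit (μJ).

Answer: 7.41 μJ

Derivation:
Initial: C1(5μF, Q=9μC, V=1.80V), C2(6μF, Q=1μC, V=0.17V), C3(1μF, Q=12μC, V=12.00V), C4(2μF, Q=6μC, V=3.00V), C5(3μF, Q=5μC, V=1.67V)
Op 1: CLOSE 5-2: Q_total=6.00, C_total=9.00, V=0.67; Q5=2.00, Q2=4.00; dissipated=2.250
Op 2: GROUND 5: Q5=0; energy lost=0.667
Op 3: CLOSE 2-4: Q_total=10.00, C_total=8.00, V=1.25; Q2=7.50, Q4=2.50; dissipated=4.083
Op 4: CLOSE 2-1: Q_total=16.50, C_total=11.00, V=1.50; Q2=9.00, Q1=7.50; dissipated=0.412
Op 5: CLOSE 1-2: Q_total=16.50, C_total=11.00, V=1.50; Q1=7.50, Q2=9.00; dissipated=0.000
Total dissipated: 7.412 μJ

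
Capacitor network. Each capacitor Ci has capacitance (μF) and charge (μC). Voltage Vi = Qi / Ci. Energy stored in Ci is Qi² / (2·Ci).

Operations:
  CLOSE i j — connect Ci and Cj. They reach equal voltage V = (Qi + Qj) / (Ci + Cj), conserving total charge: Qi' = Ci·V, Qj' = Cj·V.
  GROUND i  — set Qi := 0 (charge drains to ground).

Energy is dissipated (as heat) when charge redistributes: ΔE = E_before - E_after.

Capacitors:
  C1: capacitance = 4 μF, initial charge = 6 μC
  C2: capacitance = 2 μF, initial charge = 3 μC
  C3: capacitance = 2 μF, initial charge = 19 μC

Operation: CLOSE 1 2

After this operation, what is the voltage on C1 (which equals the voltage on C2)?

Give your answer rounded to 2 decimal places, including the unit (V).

Answer: 1.50 V

Derivation:
Initial: C1(4μF, Q=6μC, V=1.50V), C2(2μF, Q=3μC, V=1.50V), C3(2μF, Q=19μC, V=9.50V)
Op 1: CLOSE 1-2: Q_total=9.00, C_total=6.00, V=1.50; Q1=6.00, Q2=3.00; dissipated=0.000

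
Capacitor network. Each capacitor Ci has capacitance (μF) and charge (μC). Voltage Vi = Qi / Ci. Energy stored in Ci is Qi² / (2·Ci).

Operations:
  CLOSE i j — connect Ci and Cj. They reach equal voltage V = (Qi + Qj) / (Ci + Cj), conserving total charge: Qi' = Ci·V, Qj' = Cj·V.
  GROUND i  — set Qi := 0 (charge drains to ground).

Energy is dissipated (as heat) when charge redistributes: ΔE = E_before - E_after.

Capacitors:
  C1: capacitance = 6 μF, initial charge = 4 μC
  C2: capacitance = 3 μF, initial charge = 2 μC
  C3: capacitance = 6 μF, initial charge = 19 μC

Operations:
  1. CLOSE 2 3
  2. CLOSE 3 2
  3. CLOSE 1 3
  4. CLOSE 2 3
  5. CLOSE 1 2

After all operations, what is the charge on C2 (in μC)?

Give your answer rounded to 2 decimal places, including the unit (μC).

Initial: C1(6μF, Q=4μC, V=0.67V), C2(3μF, Q=2μC, V=0.67V), C3(6μF, Q=19μC, V=3.17V)
Op 1: CLOSE 2-3: Q_total=21.00, C_total=9.00, V=2.33; Q2=7.00, Q3=14.00; dissipated=6.250
Op 2: CLOSE 3-2: Q_total=21.00, C_total=9.00, V=2.33; Q3=14.00, Q2=7.00; dissipated=0.000
Op 3: CLOSE 1-3: Q_total=18.00, C_total=12.00, V=1.50; Q1=9.00, Q3=9.00; dissipated=4.167
Op 4: CLOSE 2-3: Q_total=16.00, C_total=9.00, V=1.78; Q2=5.33, Q3=10.67; dissipated=0.694
Op 5: CLOSE 1-2: Q_total=14.33, C_total=9.00, V=1.59; Q1=9.56, Q2=4.78; dissipated=0.077
Final charges: Q1=9.56, Q2=4.78, Q3=10.67

Answer: 4.78 μC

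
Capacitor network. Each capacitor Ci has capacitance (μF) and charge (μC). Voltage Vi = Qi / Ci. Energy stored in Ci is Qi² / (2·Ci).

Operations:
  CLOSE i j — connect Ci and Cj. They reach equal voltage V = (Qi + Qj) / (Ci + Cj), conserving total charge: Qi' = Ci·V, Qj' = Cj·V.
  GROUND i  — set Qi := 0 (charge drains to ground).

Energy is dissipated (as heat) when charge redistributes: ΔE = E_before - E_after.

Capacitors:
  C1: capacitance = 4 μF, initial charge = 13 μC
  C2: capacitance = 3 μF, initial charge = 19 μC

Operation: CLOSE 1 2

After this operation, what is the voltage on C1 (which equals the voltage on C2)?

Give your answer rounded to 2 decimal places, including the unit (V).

Answer: 4.57 V

Derivation:
Initial: C1(4μF, Q=13μC, V=3.25V), C2(3μF, Q=19μC, V=6.33V)
Op 1: CLOSE 1-2: Q_total=32.00, C_total=7.00, V=4.57; Q1=18.29, Q2=13.71; dissipated=8.149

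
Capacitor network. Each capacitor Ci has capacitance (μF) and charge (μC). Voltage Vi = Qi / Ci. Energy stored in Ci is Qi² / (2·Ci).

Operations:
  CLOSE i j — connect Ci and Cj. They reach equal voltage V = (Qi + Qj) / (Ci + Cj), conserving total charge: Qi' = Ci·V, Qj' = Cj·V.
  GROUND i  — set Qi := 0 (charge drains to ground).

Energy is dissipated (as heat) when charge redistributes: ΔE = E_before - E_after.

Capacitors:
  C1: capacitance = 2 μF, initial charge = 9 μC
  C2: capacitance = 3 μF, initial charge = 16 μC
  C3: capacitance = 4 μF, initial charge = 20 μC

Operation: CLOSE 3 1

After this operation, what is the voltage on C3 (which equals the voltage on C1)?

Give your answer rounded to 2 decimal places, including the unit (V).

Initial: C1(2μF, Q=9μC, V=4.50V), C2(3μF, Q=16μC, V=5.33V), C3(4μF, Q=20μC, V=5.00V)
Op 1: CLOSE 3-1: Q_total=29.00, C_total=6.00, V=4.83; Q3=19.33, Q1=9.67; dissipated=0.167

Answer: 4.83 V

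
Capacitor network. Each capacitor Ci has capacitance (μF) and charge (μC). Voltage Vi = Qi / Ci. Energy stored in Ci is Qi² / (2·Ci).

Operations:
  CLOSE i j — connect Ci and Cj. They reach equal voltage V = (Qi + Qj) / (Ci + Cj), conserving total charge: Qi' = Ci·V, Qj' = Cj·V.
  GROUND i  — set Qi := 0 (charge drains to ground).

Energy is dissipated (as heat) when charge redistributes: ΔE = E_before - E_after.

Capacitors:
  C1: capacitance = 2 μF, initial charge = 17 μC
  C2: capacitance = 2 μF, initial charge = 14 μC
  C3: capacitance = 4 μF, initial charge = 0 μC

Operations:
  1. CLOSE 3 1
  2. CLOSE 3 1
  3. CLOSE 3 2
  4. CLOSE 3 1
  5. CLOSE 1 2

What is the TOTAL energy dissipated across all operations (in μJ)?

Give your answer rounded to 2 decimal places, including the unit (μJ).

Initial: C1(2μF, Q=17μC, V=8.50V), C2(2μF, Q=14μC, V=7.00V), C3(4μF, Q=0μC, V=0.00V)
Op 1: CLOSE 3-1: Q_total=17.00, C_total=6.00, V=2.83; Q3=11.33, Q1=5.67; dissipated=48.167
Op 2: CLOSE 3-1: Q_total=17.00, C_total=6.00, V=2.83; Q3=11.33, Q1=5.67; dissipated=0.000
Op 3: CLOSE 3-2: Q_total=25.33, C_total=6.00, V=4.22; Q3=16.89, Q2=8.44; dissipated=11.574
Op 4: CLOSE 3-1: Q_total=22.56, C_total=6.00, V=3.76; Q3=15.04, Q1=7.52; dissipated=1.286
Op 5: CLOSE 1-2: Q_total=15.96, C_total=4.00, V=3.99; Q1=7.98, Q2=7.98; dissipated=0.107
Total dissipated: 61.134 μJ

Answer: 61.13 μJ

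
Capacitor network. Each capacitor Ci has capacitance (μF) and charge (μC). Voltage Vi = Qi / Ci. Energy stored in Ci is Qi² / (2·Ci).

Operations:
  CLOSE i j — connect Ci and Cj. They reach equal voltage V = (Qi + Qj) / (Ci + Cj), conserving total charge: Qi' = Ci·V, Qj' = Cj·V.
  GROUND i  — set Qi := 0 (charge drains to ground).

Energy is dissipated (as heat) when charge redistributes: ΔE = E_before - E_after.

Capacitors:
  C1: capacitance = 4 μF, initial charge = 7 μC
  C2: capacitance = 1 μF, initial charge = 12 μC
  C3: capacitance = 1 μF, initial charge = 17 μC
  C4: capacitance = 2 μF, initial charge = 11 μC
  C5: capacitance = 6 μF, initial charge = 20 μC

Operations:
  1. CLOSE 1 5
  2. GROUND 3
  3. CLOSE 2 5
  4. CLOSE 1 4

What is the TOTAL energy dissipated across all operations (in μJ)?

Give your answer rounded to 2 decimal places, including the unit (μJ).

Answer: 189.80 μJ

Derivation:
Initial: C1(4μF, Q=7μC, V=1.75V), C2(1μF, Q=12μC, V=12.00V), C3(1μF, Q=17μC, V=17.00V), C4(2μF, Q=11μC, V=5.50V), C5(6μF, Q=20μC, V=3.33V)
Op 1: CLOSE 1-5: Q_total=27.00, C_total=10.00, V=2.70; Q1=10.80, Q5=16.20; dissipated=3.008
Op 2: GROUND 3: Q3=0; energy lost=144.500
Op 3: CLOSE 2-5: Q_total=28.20, C_total=7.00, V=4.03; Q2=4.03, Q5=24.17; dissipated=37.067
Op 4: CLOSE 1-4: Q_total=21.80, C_total=6.00, V=3.63; Q1=14.53, Q4=7.27; dissipated=5.227
Total dissipated: 189.802 μJ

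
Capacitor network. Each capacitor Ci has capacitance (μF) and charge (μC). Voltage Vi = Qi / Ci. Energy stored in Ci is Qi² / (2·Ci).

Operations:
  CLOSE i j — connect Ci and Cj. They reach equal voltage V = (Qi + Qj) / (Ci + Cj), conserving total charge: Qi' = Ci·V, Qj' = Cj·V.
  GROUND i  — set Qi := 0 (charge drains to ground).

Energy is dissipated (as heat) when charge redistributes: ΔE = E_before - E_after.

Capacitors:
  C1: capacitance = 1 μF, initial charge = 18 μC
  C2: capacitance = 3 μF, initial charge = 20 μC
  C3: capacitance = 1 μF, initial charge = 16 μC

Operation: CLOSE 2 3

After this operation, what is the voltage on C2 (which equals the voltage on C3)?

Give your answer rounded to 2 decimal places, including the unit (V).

Initial: C1(1μF, Q=18μC, V=18.00V), C2(3μF, Q=20μC, V=6.67V), C3(1μF, Q=16μC, V=16.00V)
Op 1: CLOSE 2-3: Q_total=36.00, C_total=4.00, V=9.00; Q2=27.00, Q3=9.00; dissipated=32.667

Answer: 9.00 V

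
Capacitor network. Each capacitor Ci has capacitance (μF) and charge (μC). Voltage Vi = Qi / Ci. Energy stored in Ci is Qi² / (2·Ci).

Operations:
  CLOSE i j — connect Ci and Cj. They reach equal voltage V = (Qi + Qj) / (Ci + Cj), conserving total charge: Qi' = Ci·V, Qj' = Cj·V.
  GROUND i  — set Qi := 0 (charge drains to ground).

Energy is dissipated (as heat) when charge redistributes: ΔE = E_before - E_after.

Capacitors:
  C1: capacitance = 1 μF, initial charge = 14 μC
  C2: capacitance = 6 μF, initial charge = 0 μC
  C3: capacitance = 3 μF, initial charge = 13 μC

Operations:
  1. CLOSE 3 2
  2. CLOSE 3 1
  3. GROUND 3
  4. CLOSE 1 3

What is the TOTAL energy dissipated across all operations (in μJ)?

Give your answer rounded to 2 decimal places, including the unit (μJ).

Answer: 117.28 μJ

Derivation:
Initial: C1(1μF, Q=14μC, V=14.00V), C2(6μF, Q=0μC, V=0.00V), C3(3μF, Q=13μC, V=4.33V)
Op 1: CLOSE 3-2: Q_total=13.00, C_total=9.00, V=1.44; Q3=4.33, Q2=8.67; dissipated=18.778
Op 2: CLOSE 3-1: Q_total=18.33, C_total=4.00, V=4.58; Q3=13.75, Q1=4.58; dissipated=59.116
Op 3: GROUND 3: Q3=0; energy lost=31.510
Op 4: CLOSE 1-3: Q_total=4.58, C_total=4.00, V=1.15; Q1=1.15, Q3=3.44; dissipated=7.878
Total dissipated: 117.282 μJ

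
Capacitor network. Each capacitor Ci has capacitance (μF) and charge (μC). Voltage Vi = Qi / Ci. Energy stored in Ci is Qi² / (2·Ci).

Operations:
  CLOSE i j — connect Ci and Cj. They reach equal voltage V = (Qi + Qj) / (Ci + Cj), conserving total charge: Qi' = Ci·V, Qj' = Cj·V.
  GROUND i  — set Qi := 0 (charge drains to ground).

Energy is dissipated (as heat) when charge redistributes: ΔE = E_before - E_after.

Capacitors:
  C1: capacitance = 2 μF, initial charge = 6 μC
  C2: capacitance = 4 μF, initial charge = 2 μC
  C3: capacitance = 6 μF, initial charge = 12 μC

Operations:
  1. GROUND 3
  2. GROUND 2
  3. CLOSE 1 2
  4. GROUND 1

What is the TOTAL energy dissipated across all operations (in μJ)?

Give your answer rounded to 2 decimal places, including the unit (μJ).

Answer: 19.50 μJ

Derivation:
Initial: C1(2μF, Q=6μC, V=3.00V), C2(4μF, Q=2μC, V=0.50V), C3(6μF, Q=12μC, V=2.00V)
Op 1: GROUND 3: Q3=0; energy lost=12.000
Op 2: GROUND 2: Q2=0; energy lost=0.500
Op 3: CLOSE 1-2: Q_total=6.00, C_total=6.00, V=1.00; Q1=2.00, Q2=4.00; dissipated=6.000
Op 4: GROUND 1: Q1=0; energy lost=1.000
Total dissipated: 19.500 μJ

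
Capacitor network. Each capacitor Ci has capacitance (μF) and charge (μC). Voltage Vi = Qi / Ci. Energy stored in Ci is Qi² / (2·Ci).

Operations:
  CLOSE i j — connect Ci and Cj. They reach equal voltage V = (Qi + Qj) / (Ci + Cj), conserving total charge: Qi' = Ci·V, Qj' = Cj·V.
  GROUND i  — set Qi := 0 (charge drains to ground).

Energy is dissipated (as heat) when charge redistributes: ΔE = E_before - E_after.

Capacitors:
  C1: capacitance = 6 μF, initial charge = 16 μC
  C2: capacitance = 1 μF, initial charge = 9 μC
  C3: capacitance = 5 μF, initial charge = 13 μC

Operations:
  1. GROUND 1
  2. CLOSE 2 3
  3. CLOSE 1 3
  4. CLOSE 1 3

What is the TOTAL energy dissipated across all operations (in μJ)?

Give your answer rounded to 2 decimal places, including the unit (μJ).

Initial: C1(6μF, Q=16μC, V=2.67V), C2(1μF, Q=9μC, V=9.00V), C3(5μF, Q=13μC, V=2.60V)
Op 1: GROUND 1: Q1=0; energy lost=21.333
Op 2: CLOSE 2-3: Q_total=22.00, C_total=6.00, V=3.67; Q2=3.67, Q3=18.33; dissipated=17.067
Op 3: CLOSE 1-3: Q_total=18.33, C_total=11.00, V=1.67; Q1=10.00, Q3=8.33; dissipated=18.333
Op 4: CLOSE 1-3: Q_total=18.33, C_total=11.00, V=1.67; Q1=10.00, Q3=8.33; dissipated=0.000
Total dissipated: 56.733 μJ

Answer: 56.73 μJ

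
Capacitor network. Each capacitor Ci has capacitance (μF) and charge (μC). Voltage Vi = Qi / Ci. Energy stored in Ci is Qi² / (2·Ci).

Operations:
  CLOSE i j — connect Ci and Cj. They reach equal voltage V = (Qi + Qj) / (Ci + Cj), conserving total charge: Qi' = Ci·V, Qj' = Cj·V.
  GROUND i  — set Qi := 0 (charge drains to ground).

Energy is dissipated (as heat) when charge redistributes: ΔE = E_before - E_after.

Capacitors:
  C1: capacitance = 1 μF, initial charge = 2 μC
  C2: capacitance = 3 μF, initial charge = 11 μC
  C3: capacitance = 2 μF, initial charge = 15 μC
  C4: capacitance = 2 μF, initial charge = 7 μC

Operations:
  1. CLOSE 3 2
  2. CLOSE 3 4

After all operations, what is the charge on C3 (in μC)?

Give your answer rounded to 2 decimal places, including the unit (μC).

Answer: 8.70 μC

Derivation:
Initial: C1(1μF, Q=2μC, V=2.00V), C2(3μF, Q=11μC, V=3.67V), C3(2μF, Q=15μC, V=7.50V), C4(2μF, Q=7μC, V=3.50V)
Op 1: CLOSE 3-2: Q_total=26.00, C_total=5.00, V=5.20; Q3=10.40, Q2=15.60; dissipated=8.817
Op 2: CLOSE 3-4: Q_total=17.40, C_total=4.00, V=4.35; Q3=8.70, Q4=8.70; dissipated=1.445
Final charges: Q1=2.00, Q2=15.60, Q3=8.70, Q4=8.70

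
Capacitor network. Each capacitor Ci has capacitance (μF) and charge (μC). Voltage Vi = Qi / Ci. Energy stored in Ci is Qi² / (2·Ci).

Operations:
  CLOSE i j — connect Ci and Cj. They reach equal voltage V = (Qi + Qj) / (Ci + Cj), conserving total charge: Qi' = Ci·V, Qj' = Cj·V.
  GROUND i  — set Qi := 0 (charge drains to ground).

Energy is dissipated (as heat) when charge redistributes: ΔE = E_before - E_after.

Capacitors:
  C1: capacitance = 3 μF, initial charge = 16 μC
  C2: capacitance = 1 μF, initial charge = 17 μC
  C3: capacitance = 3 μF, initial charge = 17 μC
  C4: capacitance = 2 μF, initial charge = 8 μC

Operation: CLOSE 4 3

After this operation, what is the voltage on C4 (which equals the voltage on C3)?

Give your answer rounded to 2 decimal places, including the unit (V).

Initial: C1(3μF, Q=16μC, V=5.33V), C2(1μF, Q=17μC, V=17.00V), C3(3μF, Q=17μC, V=5.67V), C4(2μF, Q=8μC, V=4.00V)
Op 1: CLOSE 4-3: Q_total=25.00, C_total=5.00, V=5.00; Q4=10.00, Q3=15.00; dissipated=1.667

Answer: 5.00 V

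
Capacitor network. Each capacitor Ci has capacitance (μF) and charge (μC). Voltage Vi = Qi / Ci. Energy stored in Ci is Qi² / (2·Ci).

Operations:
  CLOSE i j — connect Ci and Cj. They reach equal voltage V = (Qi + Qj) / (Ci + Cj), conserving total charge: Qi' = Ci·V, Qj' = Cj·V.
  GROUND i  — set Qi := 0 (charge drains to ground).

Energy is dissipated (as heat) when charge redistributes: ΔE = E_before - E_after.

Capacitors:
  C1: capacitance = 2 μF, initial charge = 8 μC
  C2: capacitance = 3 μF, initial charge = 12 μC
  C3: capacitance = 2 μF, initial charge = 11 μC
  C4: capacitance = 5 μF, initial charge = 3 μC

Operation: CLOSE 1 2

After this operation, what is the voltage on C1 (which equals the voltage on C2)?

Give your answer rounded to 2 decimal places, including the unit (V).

Answer: 4.00 V

Derivation:
Initial: C1(2μF, Q=8μC, V=4.00V), C2(3μF, Q=12μC, V=4.00V), C3(2μF, Q=11μC, V=5.50V), C4(5μF, Q=3μC, V=0.60V)
Op 1: CLOSE 1-2: Q_total=20.00, C_total=5.00, V=4.00; Q1=8.00, Q2=12.00; dissipated=0.000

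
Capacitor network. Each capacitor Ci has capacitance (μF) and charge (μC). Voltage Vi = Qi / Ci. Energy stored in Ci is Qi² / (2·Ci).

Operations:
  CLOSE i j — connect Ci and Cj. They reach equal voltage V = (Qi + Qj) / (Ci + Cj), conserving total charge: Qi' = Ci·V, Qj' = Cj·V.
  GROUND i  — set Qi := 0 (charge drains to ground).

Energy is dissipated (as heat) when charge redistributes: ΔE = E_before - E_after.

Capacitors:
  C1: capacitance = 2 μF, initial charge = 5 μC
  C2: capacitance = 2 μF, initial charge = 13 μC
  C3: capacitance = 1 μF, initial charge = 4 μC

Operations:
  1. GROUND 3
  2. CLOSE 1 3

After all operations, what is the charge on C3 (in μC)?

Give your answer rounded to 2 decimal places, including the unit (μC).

Answer: 1.67 μC

Derivation:
Initial: C1(2μF, Q=5μC, V=2.50V), C2(2μF, Q=13μC, V=6.50V), C3(1μF, Q=4μC, V=4.00V)
Op 1: GROUND 3: Q3=0; energy lost=8.000
Op 2: CLOSE 1-3: Q_total=5.00, C_total=3.00, V=1.67; Q1=3.33, Q3=1.67; dissipated=2.083
Final charges: Q1=3.33, Q2=13.00, Q3=1.67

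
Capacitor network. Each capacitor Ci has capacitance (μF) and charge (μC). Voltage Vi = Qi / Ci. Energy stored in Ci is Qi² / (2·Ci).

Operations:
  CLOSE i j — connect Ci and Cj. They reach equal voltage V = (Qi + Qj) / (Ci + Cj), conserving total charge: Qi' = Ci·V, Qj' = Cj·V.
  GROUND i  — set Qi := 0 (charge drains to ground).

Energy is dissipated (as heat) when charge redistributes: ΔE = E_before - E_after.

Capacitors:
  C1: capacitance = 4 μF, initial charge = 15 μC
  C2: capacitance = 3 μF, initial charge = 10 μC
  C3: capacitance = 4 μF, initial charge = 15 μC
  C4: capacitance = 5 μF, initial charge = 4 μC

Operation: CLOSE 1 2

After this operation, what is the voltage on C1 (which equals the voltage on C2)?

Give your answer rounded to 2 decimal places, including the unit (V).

Initial: C1(4μF, Q=15μC, V=3.75V), C2(3μF, Q=10μC, V=3.33V), C3(4μF, Q=15μC, V=3.75V), C4(5μF, Q=4μC, V=0.80V)
Op 1: CLOSE 1-2: Q_total=25.00, C_total=7.00, V=3.57; Q1=14.29, Q2=10.71; dissipated=0.149

Answer: 3.57 V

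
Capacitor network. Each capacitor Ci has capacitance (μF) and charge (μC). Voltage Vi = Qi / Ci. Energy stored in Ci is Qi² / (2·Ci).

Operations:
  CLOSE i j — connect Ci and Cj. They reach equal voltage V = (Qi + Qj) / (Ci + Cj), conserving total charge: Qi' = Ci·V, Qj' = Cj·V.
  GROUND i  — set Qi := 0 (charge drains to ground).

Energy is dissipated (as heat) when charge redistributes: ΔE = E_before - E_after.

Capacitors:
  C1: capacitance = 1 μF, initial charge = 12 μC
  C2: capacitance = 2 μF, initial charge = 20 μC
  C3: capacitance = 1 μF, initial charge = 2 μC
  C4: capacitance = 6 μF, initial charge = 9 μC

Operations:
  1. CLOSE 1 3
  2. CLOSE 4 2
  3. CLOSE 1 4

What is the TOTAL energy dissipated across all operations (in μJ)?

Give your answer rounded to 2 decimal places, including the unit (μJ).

Answer: 84.07 μJ

Derivation:
Initial: C1(1μF, Q=12μC, V=12.00V), C2(2μF, Q=20μC, V=10.00V), C3(1μF, Q=2μC, V=2.00V), C4(6μF, Q=9μC, V=1.50V)
Op 1: CLOSE 1-3: Q_total=14.00, C_total=2.00, V=7.00; Q1=7.00, Q3=7.00; dissipated=25.000
Op 2: CLOSE 4-2: Q_total=29.00, C_total=8.00, V=3.62; Q4=21.75, Q2=7.25; dissipated=54.188
Op 3: CLOSE 1-4: Q_total=28.75, C_total=7.00, V=4.11; Q1=4.11, Q4=24.64; dissipated=4.882
Total dissipated: 84.069 μJ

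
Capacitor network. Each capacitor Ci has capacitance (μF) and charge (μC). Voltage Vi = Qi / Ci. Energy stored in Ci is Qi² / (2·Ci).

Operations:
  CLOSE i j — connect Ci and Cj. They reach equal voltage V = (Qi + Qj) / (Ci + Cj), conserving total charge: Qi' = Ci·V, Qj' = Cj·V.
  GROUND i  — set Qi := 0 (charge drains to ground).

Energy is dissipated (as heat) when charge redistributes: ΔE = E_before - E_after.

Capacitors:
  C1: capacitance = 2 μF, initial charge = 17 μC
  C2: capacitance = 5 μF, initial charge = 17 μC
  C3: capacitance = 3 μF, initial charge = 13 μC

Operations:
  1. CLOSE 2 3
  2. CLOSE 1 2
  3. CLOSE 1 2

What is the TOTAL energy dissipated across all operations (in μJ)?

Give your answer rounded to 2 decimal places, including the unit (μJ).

Answer: 16.93 μJ

Derivation:
Initial: C1(2μF, Q=17μC, V=8.50V), C2(5μF, Q=17μC, V=3.40V), C3(3μF, Q=13μC, V=4.33V)
Op 1: CLOSE 2-3: Q_total=30.00, C_total=8.00, V=3.75; Q2=18.75, Q3=11.25; dissipated=0.817
Op 2: CLOSE 1-2: Q_total=35.75, C_total=7.00, V=5.11; Q1=10.21, Q2=25.54; dissipated=16.116
Op 3: CLOSE 1-2: Q_total=35.75, C_total=7.00, V=5.11; Q1=10.21, Q2=25.54; dissipated=0.000
Total dissipated: 16.933 μJ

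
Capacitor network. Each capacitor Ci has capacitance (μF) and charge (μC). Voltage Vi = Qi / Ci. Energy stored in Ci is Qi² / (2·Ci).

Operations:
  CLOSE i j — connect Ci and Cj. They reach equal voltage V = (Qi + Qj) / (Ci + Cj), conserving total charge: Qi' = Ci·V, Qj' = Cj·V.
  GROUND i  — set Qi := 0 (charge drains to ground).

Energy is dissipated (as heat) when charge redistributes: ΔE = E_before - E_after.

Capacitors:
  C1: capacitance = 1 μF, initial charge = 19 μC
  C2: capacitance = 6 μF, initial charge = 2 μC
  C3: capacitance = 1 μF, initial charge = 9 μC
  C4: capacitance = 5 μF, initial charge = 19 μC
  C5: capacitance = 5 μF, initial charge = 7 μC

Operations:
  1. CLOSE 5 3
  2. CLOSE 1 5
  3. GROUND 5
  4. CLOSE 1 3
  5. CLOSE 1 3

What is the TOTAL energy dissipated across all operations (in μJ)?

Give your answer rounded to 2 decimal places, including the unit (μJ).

Answer: 209.68 μJ

Derivation:
Initial: C1(1μF, Q=19μC, V=19.00V), C2(6μF, Q=2μC, V=0.33V), C3(1μF, Q=9μC, V=9.00V), C4(5μF, Q=19μC, V=3.80V), C5(5μF, Q=7μC, V=1.40V)
Op 1: CLOSE 5-3: Q_total=16.00, C_total=6.00, V=2.67; Q5=13.33, Q3=2.67; dissipated=24.067
Op 2: CLOSE 1-5: Q_total=32.33, C_total=6.00, V=5.39; Q1=5.39, Q5=26.94; dissipated=111.157
Op 3: GROUND 5: Q5=0; energy lost=72.600
Op 4: CLOSE 1-3: Q_total=8.06, C_total=2.00, V=4.03; Q1=4.03, Q3=4.03; dissipated=1.853
Op 5: CLOSE 1-3: Q_total=8.06, C_total=2.00, V=4.03; Q1=4.03, Q3=4.03; dissipated=0.000
Total dissipated: 209.677 μJ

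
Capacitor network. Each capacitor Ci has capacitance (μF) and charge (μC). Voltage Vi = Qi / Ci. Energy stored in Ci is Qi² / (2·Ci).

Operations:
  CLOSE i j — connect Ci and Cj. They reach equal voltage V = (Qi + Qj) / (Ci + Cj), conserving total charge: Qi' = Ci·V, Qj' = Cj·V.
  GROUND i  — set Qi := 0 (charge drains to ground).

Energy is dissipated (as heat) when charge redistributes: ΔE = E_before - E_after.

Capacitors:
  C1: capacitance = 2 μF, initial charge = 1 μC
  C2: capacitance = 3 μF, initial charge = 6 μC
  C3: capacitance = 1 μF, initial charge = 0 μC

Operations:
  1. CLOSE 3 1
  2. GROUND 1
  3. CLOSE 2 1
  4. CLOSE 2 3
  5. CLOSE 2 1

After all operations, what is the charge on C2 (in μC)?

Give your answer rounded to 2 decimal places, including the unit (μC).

Initial: C1(2μF, Q=1μC, V=0.50V), C2(3μF, Q=6μC, V=2.00V), C3(1μF, Q=0μC, V=0.00V)
Op 1: CLOSE 3-1: Q_total=1.00, C_total=3.00, V=0.33; Q3=0.33, Q1=0.67; dissipated=0.083
Op 2: GROUND 1: Q1=0; energy lost=0.111
Op 3: CLOSE 2-1: Q_total=6.00, C_total=5.00, V=1.20; Q2=3.60, Q1=2.40; dissipated=2.400
Op 4: CLOSE 2-3: Q_total=3.93, C_total=4.00, V=0.98; Q2=2.95, Q3=0.98; dissipated=0.282
Op 5: CLOSE 2-1: Q_total=5.35, C_total=5.00, V=1.07; Q2=3.21, Q1=2.14; dissipated=0.028
Final charges: Q1=2.14, Q2=3.21, Q3=0.98

Answer: 3.21 μC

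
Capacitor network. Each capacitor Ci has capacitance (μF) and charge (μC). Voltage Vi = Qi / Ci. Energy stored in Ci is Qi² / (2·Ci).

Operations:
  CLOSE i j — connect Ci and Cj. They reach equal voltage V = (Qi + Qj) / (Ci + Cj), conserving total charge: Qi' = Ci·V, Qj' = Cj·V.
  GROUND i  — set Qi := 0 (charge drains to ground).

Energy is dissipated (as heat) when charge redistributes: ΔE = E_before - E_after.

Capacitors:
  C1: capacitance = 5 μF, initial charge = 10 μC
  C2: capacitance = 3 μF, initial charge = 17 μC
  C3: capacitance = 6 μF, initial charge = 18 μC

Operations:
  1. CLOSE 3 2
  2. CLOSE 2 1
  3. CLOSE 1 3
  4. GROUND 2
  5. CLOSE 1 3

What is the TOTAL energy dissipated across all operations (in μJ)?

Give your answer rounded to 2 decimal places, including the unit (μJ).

Initial: C1(5μF, Q=10μC, V=2.00V), C2(3μF, Q=17μC, V=5.67V), C3(6μF, Q=18μC, V=3.00V)
Op 1: CLOSE 3-2: Q_total=35.00, C_total=9.00, V=3.89; Q3=23.33, Q2=11.67; dissipated=7.111
Op 2: CLOSE 2-1: Q_total=21.67, C_total=8.00, V=2.71; Q2=8.12, Q1=13.54; dissipated=3.345
Op 3: CLOSE 1-3: Q_total=36.88, C_total=11.00, V=3.35; Q1=16.76, Q3=20.11; dissipated=1.901
Op 4: GROUND 2: Q2=0; energy lost=11.003
Op 5: CLOSE 1-3: Q_total=36.88, C_total=11.00, V=3.35; Q1=16.76, Q3=20.11; dissipated=0.000
Total dissipated: 23.359 μJ

Answer: 23.36 μJ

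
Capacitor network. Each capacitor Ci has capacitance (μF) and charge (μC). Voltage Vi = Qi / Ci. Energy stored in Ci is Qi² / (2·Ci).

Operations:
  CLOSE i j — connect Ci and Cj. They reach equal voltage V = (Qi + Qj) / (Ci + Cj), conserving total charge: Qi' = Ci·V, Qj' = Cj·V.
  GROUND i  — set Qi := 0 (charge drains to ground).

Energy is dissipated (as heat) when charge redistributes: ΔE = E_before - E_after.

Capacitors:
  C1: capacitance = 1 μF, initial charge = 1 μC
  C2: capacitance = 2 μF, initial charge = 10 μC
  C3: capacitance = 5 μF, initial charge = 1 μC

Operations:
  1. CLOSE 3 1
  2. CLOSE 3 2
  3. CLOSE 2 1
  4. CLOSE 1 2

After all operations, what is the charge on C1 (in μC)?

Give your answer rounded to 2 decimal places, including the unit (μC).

Answer: 1.22 μC

Derivation:
Initial: C1(1μF, Q=1μC, V=1.00V), C2(2μF, Q=10μC, V=5.00V), C3(5μF, Q=1μC, V=0.20V)
Op 1: CLOSE 3-1: Q_total=2.00, C_total=6.00, V=0.33; Q3=1.67, Q1=0.33; dissipated=0.267
Op 2: CLOSE 3-2: Q_total=11.67, C_total=7.00, V=1.67; Q3=8.33, Q2=3.33; dissipated=15.556
Op 3: CLOSE 2-1: Q_total=3.67, C_total=3.00, V=1.22; Q2=2.44, Q1=1.22; dissipated=0.593
Op 4: CLOSE 1-2: Q_total=3.67, C_total=3.00, V=1.22; Q1=1.22, Q2=2.44; dissipated=0.000
Final charges: Q1=1.22, Q2=2.44, Q3=8.33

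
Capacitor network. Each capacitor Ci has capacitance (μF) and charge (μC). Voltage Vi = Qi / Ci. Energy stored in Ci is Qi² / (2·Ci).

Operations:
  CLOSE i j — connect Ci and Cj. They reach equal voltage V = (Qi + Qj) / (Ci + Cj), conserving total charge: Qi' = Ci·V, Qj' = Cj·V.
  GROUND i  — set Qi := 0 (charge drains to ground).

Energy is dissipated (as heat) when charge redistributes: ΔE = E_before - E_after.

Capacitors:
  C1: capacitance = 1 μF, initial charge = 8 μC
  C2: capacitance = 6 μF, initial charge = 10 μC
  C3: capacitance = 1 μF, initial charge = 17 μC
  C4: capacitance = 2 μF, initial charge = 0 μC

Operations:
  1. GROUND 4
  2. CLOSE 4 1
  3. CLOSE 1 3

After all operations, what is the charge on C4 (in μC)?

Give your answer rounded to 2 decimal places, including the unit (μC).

Answer: 5.33 μC

Derivation:
Initial: C1(1μF, Q=8μC, V=8.00V), C2(6μF, Q=10μC, V=1.67V), C3(1μF, Q=17μC, V=17.00V), C4(2μF, Q=0μC, V=0.00V)
Op 1: GROUND 4: Q4=0; energy lost=0.000
Op 2: CLOSE 4-1: Q_total=8.00, C_total=3.00, V=2.67; Q4=5.33, Q1=2.67; dissipated=21.333
Op 3: CLOSE 1-3: Q_total=19.67, C_total=2.00, V=9.83; Q1=9.83, Q3=9.83; dissipated=51.361
Final charges: Q1=9.83, Q2=10.00, Q3=9.83, Q4=5.33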